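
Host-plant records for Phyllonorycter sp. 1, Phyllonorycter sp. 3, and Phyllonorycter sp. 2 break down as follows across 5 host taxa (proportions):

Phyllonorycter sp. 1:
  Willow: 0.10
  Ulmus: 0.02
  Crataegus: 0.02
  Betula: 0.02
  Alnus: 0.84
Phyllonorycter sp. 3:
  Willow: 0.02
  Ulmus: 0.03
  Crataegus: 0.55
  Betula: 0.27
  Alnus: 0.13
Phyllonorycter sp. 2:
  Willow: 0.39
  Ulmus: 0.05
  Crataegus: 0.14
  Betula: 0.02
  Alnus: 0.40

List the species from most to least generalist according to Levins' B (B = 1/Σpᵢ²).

Σp_1ᵢ² = 0.10² + 0.02² + 0.02² + 0.02² + 0.84² = 0.0100 + 0.0004 + 0.0004 + 0.0004 + 0.7056 = 0.7168
B_1 = 1 / 0.7168 = 1.3951
Σp_3ᵢ² = 0.02² + 0.03² + 0.55² + 0.27² + 0.13² = 0.0004 + 0.0009 + 0.3025 + 0.0729 + 0.0169 = 0.3936
B_3 = 1 / 0.3936 = 2.5407
Σp_2ᵢ² = 0.39² + 0.05² + 0.14² + 0.02² + 0.40² = 0.1521 + 0.0025 + 0.0196 + 0.0004 + 0.1600 = 0.3346
B_2 = 1 / 0.3346 = 2.9886
Ranking by B (broadest → narrowest): Phyllonorycter sp. 2 (2.99) > Phyllonorycter sp. 3 (2.54) > Phyllonorycter sp. 1 (1.40)

Phyllonorycter sp. 2 > Phyllonorycter sp. 3 > Phyllonorycter sp. 1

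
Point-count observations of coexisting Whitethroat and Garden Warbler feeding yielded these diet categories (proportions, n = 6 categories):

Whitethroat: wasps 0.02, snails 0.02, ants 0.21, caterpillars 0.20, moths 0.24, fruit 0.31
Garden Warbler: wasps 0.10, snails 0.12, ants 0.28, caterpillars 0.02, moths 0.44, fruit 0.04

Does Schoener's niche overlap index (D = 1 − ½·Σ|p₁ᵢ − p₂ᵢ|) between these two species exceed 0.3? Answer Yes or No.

Yes

Σ|p₁ᵢ − p₂ᵢ| = 0.08 + 0.10 + 0.07 + 0.18 + 0.20 + 0.27 = 0.90
D = 1 − ½ × 0.90 = 1 − 0.450 = 0.5500
D = 0.5500 > 0.3 → Yes.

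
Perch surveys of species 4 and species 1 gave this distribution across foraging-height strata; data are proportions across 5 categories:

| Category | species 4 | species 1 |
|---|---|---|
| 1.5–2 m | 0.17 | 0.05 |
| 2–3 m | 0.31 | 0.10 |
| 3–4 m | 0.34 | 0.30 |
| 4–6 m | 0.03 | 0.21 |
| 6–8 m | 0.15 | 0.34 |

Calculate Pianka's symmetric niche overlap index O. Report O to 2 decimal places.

Σ p₁ᵢp₂ᵢ = 0.0085 + 0.0310 + 0.1020 + 0.0063 + 0.0510 = 0.1988
Σp_1ᵢ² = 0.17² + 0.31² + 0.34² + 0.03² + 0.15² = 0.0289 + 0.0961 + 0.1156 + 0.0009 + 0.0225 = 0.2640
Σp_2ᵢ² = 0.05² + 0.10² + 0.30² + 0.21² + 0.34² = 0.0025 + 0.0100 + 0.0900 + 0.0441 + 0.1156 = 0.2622
O = 0.1988 / √(0.2640 × 0.2622) = 0.1988 / 0.26310 = 0.7556

0.76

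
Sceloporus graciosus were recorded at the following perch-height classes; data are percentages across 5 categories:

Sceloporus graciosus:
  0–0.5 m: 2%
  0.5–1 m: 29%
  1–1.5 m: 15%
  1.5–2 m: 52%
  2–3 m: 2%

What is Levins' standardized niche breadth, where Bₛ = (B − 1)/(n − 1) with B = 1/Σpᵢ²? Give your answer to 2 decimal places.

Convert percentages to proportions (divide by 100).
Σpᵢ² = 0.02² + 0.29² + 0.15² + 0.52² + 0.02² = 0.0004 + 0.0841 + 0.0225 + 0.2704 + 0.0004 = 0.3778
B = 1 / 0.3778 = 2.6469
Bₛ = (B − 1)/(n − 1) = (2.6469 − 1)/(5 − 1) = 1.6469/4 = 0.4117

0.41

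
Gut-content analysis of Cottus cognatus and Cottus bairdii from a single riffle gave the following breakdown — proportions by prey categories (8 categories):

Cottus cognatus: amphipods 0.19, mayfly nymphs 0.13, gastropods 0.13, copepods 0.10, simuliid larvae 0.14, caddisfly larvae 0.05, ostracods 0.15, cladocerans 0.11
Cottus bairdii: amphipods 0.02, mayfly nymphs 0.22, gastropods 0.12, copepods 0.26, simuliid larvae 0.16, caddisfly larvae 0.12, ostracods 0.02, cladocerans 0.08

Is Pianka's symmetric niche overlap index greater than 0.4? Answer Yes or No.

Yes

Σ p₁ᵢp₂ᵢ = 0.0038 + 0.0286 + 0.0156 + 0.0260 + 0.0224 + 0.0060 + 0.0030 + 0.0088 = 0.1142
Σp_1ᵢ² = 0.19² + 0.13² + 0.13² + 0.10² + 0.14² + 0.05² + 0.15² + 0.11² = 0.0361 + 0.0169 + 0.0169 + 0.0100 + 0.0196 + 0.0025 + 0.0225 + 0.0121 = 0.1366
Σp_2ᵢ² = 0.02² + 0.22² + 0.12² + 0.26² + 0.16² + 0.12² + 0.02² + 0.08² = 0.0004 + 0.0484 + 0.0144 + 0.0676 + 0.0256 + 0.0144 + 0.0004 + 0.0064 = 0.1776
O = 0.1142 / √(0.1366 × 0.1776) = 0.1142 / 0.15576 = 0.7332
O = 0.7332 > 0.4 → Yes.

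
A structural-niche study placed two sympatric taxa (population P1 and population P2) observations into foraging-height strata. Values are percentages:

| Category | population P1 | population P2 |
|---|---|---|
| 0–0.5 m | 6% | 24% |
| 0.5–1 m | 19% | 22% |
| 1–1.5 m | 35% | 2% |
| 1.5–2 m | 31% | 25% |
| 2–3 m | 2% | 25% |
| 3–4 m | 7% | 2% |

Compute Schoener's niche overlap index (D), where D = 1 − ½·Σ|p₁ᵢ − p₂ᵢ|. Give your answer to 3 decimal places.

Convert percentages to proportions (divide by 100).
Σ|p₁ᵢ − p₂ᵢ| = 0.18 + 0.03 + 0.33 + 0.06 + 0.23 + 0.05 = 0.88
D = 1 − ½ × 0.88 = 1 − 0.440 = 0.56000

0.560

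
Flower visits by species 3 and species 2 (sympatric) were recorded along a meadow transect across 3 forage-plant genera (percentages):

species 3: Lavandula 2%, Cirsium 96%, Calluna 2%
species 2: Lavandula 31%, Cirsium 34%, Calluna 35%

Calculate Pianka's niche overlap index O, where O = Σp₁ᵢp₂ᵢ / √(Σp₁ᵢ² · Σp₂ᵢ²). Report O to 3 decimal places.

Convert percentages to proportions (divide by 100).
Σ p₁ᵢp₂ᵢ = 0.0062 + 0.3264 + 0.0070 = 0.3396
Σp_1ᵢ² = 0.02² + 0.96² + 0.02² = 0.0004 + 0.9216 + 0.0004 = 0.9224
Σp_2ᵢ² = 0.31² + 0.34² + 0.35² = 0.0961 + 0.1156 + 0.1225 = 0.3342
O = 0.3396 / √(0.9224 × 0.3342) = 0.3396 / 0.555217 = 0.61165

0.612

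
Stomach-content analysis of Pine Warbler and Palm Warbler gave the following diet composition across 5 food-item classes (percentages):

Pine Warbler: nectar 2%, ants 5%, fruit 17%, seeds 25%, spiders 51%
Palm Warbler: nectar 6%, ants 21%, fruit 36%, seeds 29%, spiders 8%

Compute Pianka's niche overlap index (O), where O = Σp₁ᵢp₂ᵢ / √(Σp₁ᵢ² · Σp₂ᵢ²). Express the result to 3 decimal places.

0.604

Convert percentages to proportions (divide by 100).
Σ p₁ᵢp₂ᵢ = 0.0012 + 0.0105 + 0.0612 + 0.0725 + 0.0408 = 0.1862
Σp_1ᵢ² = 0.02² + 0.05² + 0.17² + 0.25² + 0.51² = 0.0004 + 0.0025 + 0.0289 + 0.0625 + 0.2601 = 0.3544
Σp_2ᵢ² = 0.06² + 0.21² + 0.36² + 0.29² + 0.08² = 0.0036 + 0.0441 + 0.1296 + 0.0841 + 0.0064 = 0.2678
O = 0.1862 / √(0.3544 × 0.2678) = 0.1862 / 0.308072 = 0.60440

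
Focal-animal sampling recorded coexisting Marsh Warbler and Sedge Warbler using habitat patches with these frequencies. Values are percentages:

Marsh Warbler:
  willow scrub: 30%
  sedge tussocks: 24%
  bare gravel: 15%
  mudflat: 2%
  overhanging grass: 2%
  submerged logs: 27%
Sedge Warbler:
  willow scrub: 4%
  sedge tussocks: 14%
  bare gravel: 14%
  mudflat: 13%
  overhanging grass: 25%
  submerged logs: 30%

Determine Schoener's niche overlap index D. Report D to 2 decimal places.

0.63

Convert percentages to proportions (divide by 100).
Σ|p₁ᵢ − p₂ᵢ| = 0.26 + 0.10 + 0.01 + 0.11 + 0.23 + 0.03 = 0.74
D = 1 − ½ × 0.74 = 1 − 0.370 = 0.6300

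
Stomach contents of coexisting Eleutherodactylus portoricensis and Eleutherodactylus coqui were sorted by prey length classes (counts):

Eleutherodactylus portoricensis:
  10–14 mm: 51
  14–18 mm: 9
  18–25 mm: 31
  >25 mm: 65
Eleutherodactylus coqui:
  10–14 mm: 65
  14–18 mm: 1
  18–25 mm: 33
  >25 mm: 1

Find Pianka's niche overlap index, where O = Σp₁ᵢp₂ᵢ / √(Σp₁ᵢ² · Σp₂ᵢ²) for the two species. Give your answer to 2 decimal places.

Proportions for Eleutherodactylus portoricensis (n=156): 51/156=0.3269, 9/156=0.0577, 31/156=0.1987, 65/156=0.4167
Proportions for Eleutherodactylus coqui (n=100): 65/100=0.6500, 1/100=0.0100, 33/100=0.3300, 1/100=0.0100
Σ p₁ᵢp₂ᵢ = 0.212485 + 0.000577 + 0.065571 + 0.004167 = 0.282800
Σp_1ᵢ² = 0.3269² + 0.0577² + 0.1987² + 0.4167² = 0.106864 + 0.003329 + 0.039482 + 0.173639 = 0.323314
Σp_2ᵢ² = 0.6500² + 0.0100² + 0.3300² + 0.0100² = 0.422500 + 0.000100 + 0.108900 + 0.000100 = 0.531600
O = 0.282800 / √(0.323314 × 0.531600) = 0.282800 / 0.4145766 = 0.6821

0.68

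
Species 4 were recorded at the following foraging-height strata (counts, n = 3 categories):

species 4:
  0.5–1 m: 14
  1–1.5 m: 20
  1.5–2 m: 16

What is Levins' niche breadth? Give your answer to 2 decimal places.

2.93

Proportions for species 4 (n=50): 14/50=0.2800, 20/50=0.4000, 16/50=0.3200
Σpᵢ² = 0.2800² + 0.4000² + 0.3200² = 0.078400 + 0.160000 + 0.102400 = 0.340800
B = 1 / 0.340800 = 2.9343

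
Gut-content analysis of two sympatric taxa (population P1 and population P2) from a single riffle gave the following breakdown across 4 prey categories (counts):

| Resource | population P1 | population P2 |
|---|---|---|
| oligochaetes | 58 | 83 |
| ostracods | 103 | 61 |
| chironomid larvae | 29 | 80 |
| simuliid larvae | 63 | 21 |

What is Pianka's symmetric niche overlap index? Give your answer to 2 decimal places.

Proportions for population P1 (n=253): 58/253=0.2292, 103/253=0.4071, 29/253=0.1146, 63/253=0.2490
Proportions for population P2 (n=245): 83/245=0.3388, 61/245=0.2490, 80/245=0.3265, 21/245=0.0857
Σ p₁ᵢp₂ᵢ = 0.077653 + 0.101368 + 0.037417 + 0.021339 = 0.237777
Σp_1ᵢ² = 0.2292² + 0.4071² + 0.1146² + 0.2490² = 0.052533 + 0.165730 + 0.013133 + 0.062001 = 0.293397
Σp_2ᵢ² = 0.3388² + 0.2490² + 0.3265² + 0.0857² = 0.114785 + 0.062001 + 0.106602 + 0.007344 = 0.290732
O = 0.237777 / √(0.293397 × 0.290732) = 0.237777 / 0.2920615 = 0.8141

0.81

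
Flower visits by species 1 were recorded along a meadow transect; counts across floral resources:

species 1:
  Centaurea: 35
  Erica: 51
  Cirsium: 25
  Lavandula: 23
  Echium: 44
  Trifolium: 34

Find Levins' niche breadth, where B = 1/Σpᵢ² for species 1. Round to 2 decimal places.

Proportions for species 1 (n=212): 35/212=0.1651, 51/212=0.2406, 25/212=0.1179, 23/212=0.1085, 44/212=0.2075, 34/212=0.1604
Σpᵢ² = 0.1651² + 0.2406² + 0.1179² + 0.1085² + 0.2075² + 0.1604² = 0.027258 + 0.057888 + 0.013900 + 0.011772 + 0.043056 + 0.025728 = 0.179602
B = 1 / 0.179602 = 5.5679

5.57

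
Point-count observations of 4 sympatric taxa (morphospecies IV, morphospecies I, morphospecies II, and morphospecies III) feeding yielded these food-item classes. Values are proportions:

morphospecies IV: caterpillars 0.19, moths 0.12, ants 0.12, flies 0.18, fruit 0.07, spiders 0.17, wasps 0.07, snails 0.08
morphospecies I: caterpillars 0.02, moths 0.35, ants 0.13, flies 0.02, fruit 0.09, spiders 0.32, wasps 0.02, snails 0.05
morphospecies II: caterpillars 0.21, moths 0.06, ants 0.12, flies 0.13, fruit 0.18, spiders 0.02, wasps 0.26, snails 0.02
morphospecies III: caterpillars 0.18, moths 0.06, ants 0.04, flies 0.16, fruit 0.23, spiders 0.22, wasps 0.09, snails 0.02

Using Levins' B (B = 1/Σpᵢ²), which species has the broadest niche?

morphospecies IV

Σp_IVᵢ² = 0.19² + 0.12² + 0.12² + 0.18² + 0.07² + 0.17² + 0.07² + 0.08² = 0.0361 + 0.0144 + 0.0144 + 0.0324 + 0.0049 + 0.0289 + 0.0049 + 0.0064 = 0.1424
B_IV = 1 / 0.1424 = 7.0225
Σp_Iᵢ² = 0.02² + 0.35² + 0.13² + 0.02² + 0.09² + 0.32² + 0.02² + 0.05² = 0.0004 + 0.1225 + 0.0169 + 0.0004 + 0.0081 + 0.1024 + 0.0004 + 0.0025 = 0.2536
B_I = 1 / 0.2536 = 3.9432
Σp_IIᵢ² = 0.21² + 0.06² + 0.12² + 0.13² + 0.18² + 0.02² + 0.26² + 0.02² = 0.0441 + 0.0036 + 0.0144 + 0.0169 + 0.0324 + 0.0004 + 0.0676 + 0.0004 = 0.1798
B_II = 1 / 0.1798 = 5.5617
Σp_IIIᵢ² = 0.18² + 0.06² + 0.04² + 0.16² + 0.23² + 0.22² + 0.09² + 0.02² = 0.0324 + 0.0036 + 0.0016 + 0.0256 + 0.0529 + 0.0484 + 0.0081 + 0.0004 = 0.1730
B_III = 1 / 0.1730 = 5.7803
Highest B → broadest niche (most generalist): morphospecies IV (B = 7.02).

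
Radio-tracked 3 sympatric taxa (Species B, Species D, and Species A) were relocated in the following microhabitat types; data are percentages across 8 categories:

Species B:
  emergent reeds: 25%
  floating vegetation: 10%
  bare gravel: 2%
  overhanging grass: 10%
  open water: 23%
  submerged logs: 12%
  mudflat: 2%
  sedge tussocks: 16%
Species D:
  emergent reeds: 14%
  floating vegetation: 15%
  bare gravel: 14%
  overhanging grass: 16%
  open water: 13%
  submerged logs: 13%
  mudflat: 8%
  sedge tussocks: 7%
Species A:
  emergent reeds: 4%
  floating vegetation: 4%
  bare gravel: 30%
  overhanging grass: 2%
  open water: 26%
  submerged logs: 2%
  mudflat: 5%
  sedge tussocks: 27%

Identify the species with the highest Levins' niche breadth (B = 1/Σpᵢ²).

Convert percentages to proportions (divide by 100).
Σp_Bᵢ² = 0.25² + 0.10² + 0.02² + 0.10² + 0.23² + 0.12² + 0.02² + 0.16² = 0.0625 + 0.0100 + 0.0004 + 0.0100 + 0.0529 + 0.0144 + 0.0004 + 0.0256 = 0.1762
B_B = 1 / 0.1762 = 5.6754
Σp_Dᵢ² = 0.14² + 0.15² + 0.14² + 0.16² + 0.13² + 0.13² + 0.08² + 0.07² = 0.0196 + 0.0225 + 0.0196 + 0.0256 + 0.0169 + 0.0169 + 0.0064 + 0.0049 = 0.1324
B_D = 1 / 0.1324 = 7.5529
Σp_Aᵢ² = 0.04² + 0.04² + 0.30² + 0.02² + 0.26² + 0.02² + 0.05² + 0.27² = 0.0016 + 0.0016 + 0.0900 + 0.0004 + 0.0676 + 0.0004 + 0.0025 + 0.0729 = 0.2370
B_A = 1 / 0.2370 = 4.2194
Highest B → broadest niche (most generalist): Species D (B = 7.55).

Species D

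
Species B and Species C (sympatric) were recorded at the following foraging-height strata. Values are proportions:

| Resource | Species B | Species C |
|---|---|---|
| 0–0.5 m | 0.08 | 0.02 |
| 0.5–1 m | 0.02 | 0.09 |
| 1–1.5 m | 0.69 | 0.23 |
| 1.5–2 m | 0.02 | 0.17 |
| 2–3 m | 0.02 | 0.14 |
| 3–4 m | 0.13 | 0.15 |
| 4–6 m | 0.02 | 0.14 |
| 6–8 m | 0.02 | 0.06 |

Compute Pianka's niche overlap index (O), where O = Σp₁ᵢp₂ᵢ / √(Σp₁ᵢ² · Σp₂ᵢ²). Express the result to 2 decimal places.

0.69

Σ p₁ᵢp₂ᵢ = 0.0016 + 0.0018 + 0.1587 + 0.0034 + 0.0028 + 0.0195 + 0.0028 + 0.0012 = 0.1918
Σp_1ᵢ² = 0.08² + 0.02² + 0.69² + 0.02² + 0.02² + 0.13² + 0.02² + 0.02² = 0.0064 + 0.0004 + 0.4761 + 0.0004 + 0.0004 + 0.0169 + 0.0004 + 0.0004 = 0.5014
Σp_2ᵢ² = 0.02² + 0.09² + 0.23² + 0.17² + 0.14² + 0.15² + 0.14² + 0.06² = 0.0004 + 0.0081 + 0.0529 + 0.0289 + 0.0196 + 0.0225 + 0.0196 + 0.0036 = 0.1556
O = 0.1918 / √(0.5014 × 0.1556) = 0.1918 / 0.27932 = 0.6867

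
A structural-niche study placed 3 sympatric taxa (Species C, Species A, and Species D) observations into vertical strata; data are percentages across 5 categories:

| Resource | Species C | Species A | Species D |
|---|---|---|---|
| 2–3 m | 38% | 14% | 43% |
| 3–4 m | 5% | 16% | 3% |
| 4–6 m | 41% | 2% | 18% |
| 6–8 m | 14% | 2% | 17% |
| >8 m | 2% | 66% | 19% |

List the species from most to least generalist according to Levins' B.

Convert percentages to proportions (divide by 100).
Σp_Cᵢ² = 0.38² + 0.05² + 0.41² + 0.14² + 0.02² = 0.1444 + 0.0025 + 0.1681 + 0.0196 + 0.0004 = 0.3350
B_C = 1 / 0.3350 = 2.9851
Σp_Aᵢ² = 0.14² + 0.16² + 0.02² + 0.02² + 0.66² = 0.0196 + 0.0256 + 0.0004 + 0.0004 + 0.4356 = 0.4816
B_A = 1 / 0.4816 = 2.0764
Σp_Dᵢ² = 0.43² + 0.03² + 0.18² + 0.17² + 0.19² = 0.1849 + 0.0009 + 0.0324 + 0.0289 + 0.0361 = 0.2832
B_D = 1 / 0.2832 = 3.5311
Ranking by B (broadest → narrowest): Species D (3.53) > Species C (2.99) > Species A (2.08)

Species D > Species C > Species A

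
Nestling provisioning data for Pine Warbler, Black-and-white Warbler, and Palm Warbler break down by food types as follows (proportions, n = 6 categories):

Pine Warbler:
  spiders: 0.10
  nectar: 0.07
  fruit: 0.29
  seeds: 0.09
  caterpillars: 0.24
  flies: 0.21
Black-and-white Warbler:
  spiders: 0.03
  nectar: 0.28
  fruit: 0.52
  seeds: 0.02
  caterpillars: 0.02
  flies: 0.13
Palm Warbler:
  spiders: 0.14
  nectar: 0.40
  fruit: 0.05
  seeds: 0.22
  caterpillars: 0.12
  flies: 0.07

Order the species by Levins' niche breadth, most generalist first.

Σp_Pineᵢ² = 0.10² + 0.07² + 0.29² + 0.09² + 0.24² + 0.21² = 0.0100 + 0.0049 + 0.0841 + 0.0081 + 0.0576 + 0.0441 = 0.2088
B_Pine = 1 / 0.2088 = 4.7893
Σp_Blacᵢ² = 0.03² + 0.28² + 0.52² + 0.02² + 0.02² + 0.13² = 0.0009 + 0.0784 + 0.2704 + 0.0004 + 0.0004 + 0.0169 = 0.3674
B_Blac = 1 / 0.3674 = 2.7218
Σp_Palmᵢ² = 0.14² + 0.40² + 0.05² + 0.22² + 0.12² + 0.07² = 0.0196 + 0.1600 + 0.0025 + 0.0484 + 0.0144 + 0.0049 = 0.2498
B_Palm = 1 / 0.2498 = 4.0032
Ranking by B (broadest → narrowest): Pine Warbler (4.79) > Palm Warbler (4.00) > Black-and-white Warbler (2.72)

Pine Warbler > Palm Warbler > Black-and-white Warbler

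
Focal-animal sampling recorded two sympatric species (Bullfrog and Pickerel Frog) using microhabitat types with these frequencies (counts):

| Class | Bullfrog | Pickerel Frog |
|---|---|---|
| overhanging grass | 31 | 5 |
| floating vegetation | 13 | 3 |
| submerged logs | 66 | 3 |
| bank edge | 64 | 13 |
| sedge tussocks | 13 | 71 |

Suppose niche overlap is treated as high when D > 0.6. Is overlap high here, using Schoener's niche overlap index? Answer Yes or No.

No

Proportions for Bullfrog (n=187): 31/187=0.1658, 13/187=0.0695, 66/187=0.3529, 64/187=0.3422, 13/187=0.0695
Proportions for Pickerel Frog (n=95): 5/95=0.0526, 3/95=0.0316, 3/95=0.0316, 13/95=0.1368, 71/95=0.7474
Σ|p₁ᵢ − p₂ᵢ| = 0.1132 + 0.0379 + 0.3213 + 0.2054 + 0.6779 = 1.3557
D = 1 − ½ × 1.3557 = 1 − 0.67785 = 0.32215
D = 0.32215 < 0.6 → No.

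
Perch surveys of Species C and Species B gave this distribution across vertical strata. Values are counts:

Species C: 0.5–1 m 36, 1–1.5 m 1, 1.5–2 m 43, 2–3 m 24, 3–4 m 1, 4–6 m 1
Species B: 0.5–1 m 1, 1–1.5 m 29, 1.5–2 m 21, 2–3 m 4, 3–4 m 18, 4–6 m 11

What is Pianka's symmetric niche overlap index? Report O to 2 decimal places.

0.43

Proportions for Species C (n=106): 36/106=0.3396, 1/106=0.0094, 43/106=0.4057, 24/106=0.2264, 1/106=0.0094, 1/106=0.0094
Proportions for Species B (n=84): 1/84=0.0119, 29/84=0.3452, 21/84=0.2500, 4/84=0.0476, 18/84=0.2143, 11/84=0.1310
Σ p₁ᵢp₂ᵢ = 0.004041 + 0.003245 + 0.101425 + 0.010777 + 0.002014 + 0.001231 = 0.122733
Σp_1ᵢ² = 0.3396² + 0.0094² + 0.4057² + 0.2264² + 0.0094² + 0.0094² = 0.115328 + 0.000088 + 0.164592 + 0.051257 + 0.000088 + 0.000088 = 0.331441
Σp_2ᵢ² = 0.0119² + 0.3452² + 0.2500² + 0.0476² + 0.2143² + 0.1310² = 0.000142 + 0.119163 + 0.062500 + 0.002266 + 0.045924 + 0.017161 = 0.247156
O = 0.122733 / √(0.331441 × 0.247156) = 0.122733 / 0.2862126 = 0.4288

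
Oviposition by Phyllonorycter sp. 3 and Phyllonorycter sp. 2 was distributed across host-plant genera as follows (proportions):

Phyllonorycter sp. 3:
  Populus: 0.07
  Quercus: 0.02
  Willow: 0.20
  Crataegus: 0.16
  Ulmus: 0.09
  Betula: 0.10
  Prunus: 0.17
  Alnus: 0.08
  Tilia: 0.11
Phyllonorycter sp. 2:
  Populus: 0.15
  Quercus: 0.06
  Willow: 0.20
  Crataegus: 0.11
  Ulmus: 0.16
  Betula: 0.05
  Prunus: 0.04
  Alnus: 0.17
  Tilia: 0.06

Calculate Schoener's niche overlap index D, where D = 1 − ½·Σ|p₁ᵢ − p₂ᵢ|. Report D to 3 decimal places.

Σ|p₁ᵢ − p₂ᵢ| = 0.08 + 0.04 + 0.00 + 0.05 + 0.07 + 0.05 + 0.13 + 0.09 + 0.05 = 0.56
D = 1 − ½ × 0.56 = 1 − 0.280 = 0.72000

0.720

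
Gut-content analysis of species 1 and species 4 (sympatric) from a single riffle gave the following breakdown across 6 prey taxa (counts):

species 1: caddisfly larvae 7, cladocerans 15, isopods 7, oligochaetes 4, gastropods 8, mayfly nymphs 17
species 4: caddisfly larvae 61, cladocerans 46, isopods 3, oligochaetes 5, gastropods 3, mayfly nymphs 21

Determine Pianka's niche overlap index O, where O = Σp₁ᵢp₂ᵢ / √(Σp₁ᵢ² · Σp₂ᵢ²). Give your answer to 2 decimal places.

0.74

Proportions for species 1 (n=58): 7/58=0.1207, 15/58=0.2586, 7/58=0.1207, 4/58=0.0690, 8/58=0.1379, 17/58=0.2931
Proportions for species 4 (n=139): 61/139=0.4388, 46/139=0.3309, 3/139=0.0216, 5/139=0.0360, 3/139=0.0216, 21/139=0.1511
Σ p₁ᵢp₂ᵢ = 0.052963 + 0.085571 + 0.002607 + 0.002484 + 0.002979 + 0.044287 = 0.190891
Σp_1ᵢ² = 0.1207² + 0.2586² + 0.1207² + 0.0690² + 0.1379² + 0.2931² = 0.014568 + 0.066874 + 0.014568 + 0.004761 + 0.019016 + 0.085908 = 0.205695
Σp_2ᵢ² = 0.4388² + 0.3309² + 0.0216² + 0.0360² + 0.0216² + 0.1511² = 0.192545 + 0.109495 + 0.000467 + 0.001296 + 0.000467 + 0.022831 = 0.327101
O = 0.190891 / √(0.205695 × 0.327101) = 0.190891 / 0.2593897 = 0.7359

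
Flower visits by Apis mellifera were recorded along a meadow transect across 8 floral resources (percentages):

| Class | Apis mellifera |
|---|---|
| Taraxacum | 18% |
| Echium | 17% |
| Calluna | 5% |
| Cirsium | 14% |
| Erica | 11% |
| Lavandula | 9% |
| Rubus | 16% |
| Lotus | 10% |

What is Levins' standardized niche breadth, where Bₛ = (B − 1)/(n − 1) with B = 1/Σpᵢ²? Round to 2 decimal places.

Convert percentages to proportions (divide by 100).
Σpᵢ² = 0.18² + 0.17² + 0.05² + 0.14² + 0.11² + 0.09² + 0.16² + 0.10² = 0.0324 + 0.0289 + 0.0025 + 0.0196 + 0.0121 + 0.0081 + 0.0256 + 0.0100 = 0.1392
B = 1 / 0.1392 = 7.1839
Bₛ = (B − 1)/(n − 1) = (7.1839 − 1)/(8 − 1) = 6.1839/7 = 0.8834

0.88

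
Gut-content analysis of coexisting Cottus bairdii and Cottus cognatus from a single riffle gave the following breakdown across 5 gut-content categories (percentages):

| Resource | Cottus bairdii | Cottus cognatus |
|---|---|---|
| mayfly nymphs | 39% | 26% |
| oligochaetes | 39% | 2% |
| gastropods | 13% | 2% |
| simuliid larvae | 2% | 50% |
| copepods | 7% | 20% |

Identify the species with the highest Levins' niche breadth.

Convert percentages to proportions (divide by 100).
Σp_bairᵢ² = 0.39² + 0.39² + 0.13² + 0.02² + 0.07² = 0.1521 + 0.1521 + 0.0169 + 0.0004 + 0.0049 = 0.3264
B_bair = 1 / 0.3264 = 3.0637
Σp_cognᵢ² = 0.26² + 0.02² + 0.02² + 0.50² + 0.20² = 0.0676 + 0.0004 + 0.0004 + 0.2500 + 0.0400 = 0.3584
B_cogn = 1 / 0.3584 = 2.7902
Highest B → broadest niche (most generalist): Cottus bairdii (B = 3.06).

Cottus bairdii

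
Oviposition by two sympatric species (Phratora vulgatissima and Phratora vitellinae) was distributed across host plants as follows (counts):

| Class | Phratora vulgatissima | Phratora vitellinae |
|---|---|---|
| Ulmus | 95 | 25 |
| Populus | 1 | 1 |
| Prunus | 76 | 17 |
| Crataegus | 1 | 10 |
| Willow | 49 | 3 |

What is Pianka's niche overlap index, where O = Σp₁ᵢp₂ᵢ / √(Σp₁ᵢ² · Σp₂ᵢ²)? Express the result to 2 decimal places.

Proportions for Phratora vulgatissima (n=222): 95/222=0.4279, 1/222=0.0045, 76/222=0.3423, 1/222=0.0045, 49/222=0.2207
Proportions for Phratora vitellinae (n=56): 25/56=0.4464, 1/56=0.0179, 17/56=0.3036, 10/56=0.1786, 3/56=0.0536
Σ p₁ᵢp₂ᵢ = 0.191015 + 0.000081 + 0.103922 + 0.000804 + 0.011830 = 0.307652
Σp_1ᵢ² = 0.4279² + 0.0045² + 0.3423² + 0.0045² + 0.2207² = 0.183098 + 0.000020 + 0.117169 + 0.000020 + 0.048708 = 0.349015
Σp_2ᵢ² = 0.4464² + 0.0179² + 0.3036² + 0.1786² + 0.0536² = 0.199273 + 0.000320 + 0.092173 + 0.031898 + 0.002873 = 0.326537
O = 0.307652 / √(0.349015 × 0.326537) = 0.307652 / 0.3375890 = 0.9113

0.91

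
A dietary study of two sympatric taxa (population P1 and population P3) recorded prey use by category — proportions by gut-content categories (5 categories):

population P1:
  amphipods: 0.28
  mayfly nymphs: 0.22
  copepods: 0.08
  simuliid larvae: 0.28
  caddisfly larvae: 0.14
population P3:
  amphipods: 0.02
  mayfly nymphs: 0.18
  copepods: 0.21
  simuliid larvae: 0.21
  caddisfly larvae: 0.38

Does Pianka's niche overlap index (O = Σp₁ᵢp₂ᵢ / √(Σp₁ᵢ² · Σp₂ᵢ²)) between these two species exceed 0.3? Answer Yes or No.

Σ p₁ᵢp₂ᵢ = 0.0056 + 0.0396 + 0.0168 + 0.0588 + 0.0532 = 0.1740
Σp_1ᵢ² = 0.28² + 0.22² + 0.08² + 0.28² + 0.14² = 0.0784 + 0.0484 + 0.0064 + 0.0784 + 0.0196 = 0.2312
Σp_2ᵢ² = 0.02² + 0.18² + 0.21² + 0.21² + 0.38² = 0.0004 + 0.0324 + 0.0441 + 0.0441 + 0.1444 = 0.2654
O = 0.1740 / √(0.2312 × 0.2654) = 0.1740 / 0.24771 = 0.7024
O = 0.7024 > 0.3 → Yes.

Yes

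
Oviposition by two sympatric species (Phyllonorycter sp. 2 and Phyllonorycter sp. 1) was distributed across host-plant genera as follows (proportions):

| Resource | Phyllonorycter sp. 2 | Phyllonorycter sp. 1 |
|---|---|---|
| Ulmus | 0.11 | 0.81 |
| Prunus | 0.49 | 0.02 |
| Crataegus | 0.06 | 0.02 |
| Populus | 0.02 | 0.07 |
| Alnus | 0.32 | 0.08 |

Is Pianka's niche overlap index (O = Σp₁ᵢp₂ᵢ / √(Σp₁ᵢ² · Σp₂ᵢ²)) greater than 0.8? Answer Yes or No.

Σ p₁ᵢp₂ᵢ = 0.0891 + 0.0098 + 0.0012 + 0.0014 + 0.0256 = 0.1271
Σp_1ᵢ² = 0.11² + 0.49² + 0.06² + 0.02² + 0.32² = 0.0121 + 0.2401 + 0.0036 + 0.0004 + 0.1024 = 0.3586
Σp_2ᵢ² = 0.81² + 0.02² + 0.02² + 0.07² + 0.08² = 0.6561 + 0.0004 + 0.0004 + 0.0049 + 0.0064 = 0.6682
O = 0.1271 / √(0.3586 × 0.6682) = 0.1271 / 0.48951 = 0.2596
O = 0.2596 < 0.8 → No.

No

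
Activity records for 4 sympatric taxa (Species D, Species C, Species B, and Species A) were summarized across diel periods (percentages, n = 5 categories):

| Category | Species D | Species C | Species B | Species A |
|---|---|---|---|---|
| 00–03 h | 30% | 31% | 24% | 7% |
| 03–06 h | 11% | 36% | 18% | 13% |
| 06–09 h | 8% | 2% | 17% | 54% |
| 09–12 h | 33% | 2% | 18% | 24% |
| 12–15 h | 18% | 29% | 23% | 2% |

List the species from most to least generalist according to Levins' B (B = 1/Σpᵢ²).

Species B > Species D > Species C > Species A

Convert percentages to proportions (divide by 100).
Σp_Dᵢ² = 0.30² + 0.11² + 0.08² + 0.33² + 0.18² = 0.0900 + 0.0121 + 0.0064 + 0.1089 + 0.0324 = 0.2498
B_D = 1 / 0.2498 = 4.0032
Σp_Cᵢ² = 0.31² + 0.36² + 0.02² + 0.02² + 0.29² = 0.0961 + 0.1296 + 0.0004 + 0.0004 + 0.0841 = 0.3106
B_C = 1 / 0.3106 = 3.2196
Σp_Bᵢ² = 0.24² + 0.18² + 0.17² + 0.18² + 0.23² = 0.0576 + 0.0324 + 0.0289 + 0.0324 + 0.0529 = 0.2042
B_B = 1 / 0.2042 = 4.8972
Σp_Aᵢ² = 0.07² + 0.13² + 0.54² + 0.24² + 0.02² = 0.0049 + 0.0169 + 0.2916 + 0.0576 + 0.0004 = 0.3714
B_A = 1 / 0.3714 = 2.6925
Ranking by B (broadest → narrowest): Species B (4.90) > Species D (4.00) > Species C (3.22) > Species A (2.69)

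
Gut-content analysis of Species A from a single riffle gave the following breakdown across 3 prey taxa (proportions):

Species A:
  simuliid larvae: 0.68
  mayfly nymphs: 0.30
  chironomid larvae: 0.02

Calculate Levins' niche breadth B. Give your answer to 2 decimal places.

Σpᵢ² = 0.68² + 0.30² + 0.02² = 0.4624 + 0.0900 + 0.0004 = 0.5528
B = 1 / 0.5528 = 1.8090

1.81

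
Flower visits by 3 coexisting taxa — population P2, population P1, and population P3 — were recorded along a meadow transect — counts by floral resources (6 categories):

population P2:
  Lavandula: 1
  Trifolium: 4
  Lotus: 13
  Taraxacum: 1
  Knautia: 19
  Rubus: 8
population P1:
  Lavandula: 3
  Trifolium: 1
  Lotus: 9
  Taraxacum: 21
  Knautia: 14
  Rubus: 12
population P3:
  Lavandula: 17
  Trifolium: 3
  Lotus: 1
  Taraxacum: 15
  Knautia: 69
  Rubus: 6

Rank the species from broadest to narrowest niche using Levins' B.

Proportions for population P2 (n=46): 1/46=0.0217, 4/46=0.0870, 13/46=0.2826, 1/46=0.0217, 19/46=0.4130, 8/46=0.1739
Proportions for population P1 (n=60): 3/60=0.0500, 1/60=0.0167, 9/60=0.1500, 21/60=0.3500, 14/60=0.2333, 12/60=0.2000
Proportions for population P3 (n=111): 17/111=0.1532, 3/111=0.0270, 1/111=0.0090, 15/111=0.1351, 69/111=0.6216, 6/111=0.0541
Σp_P2ᵢ² = 0.0217² + 0.0870² + 0.2826² + 0.0217² + 0.4130² + 0.1739² = 0.000471 + 0.007569 + 0.079863 + 0.000471 + 0.170569 + 0.030241 = 0.289184
B_P2 = 1 / 0.289184 = 3.4580
Σp_P1ᵢ² = 0.0500² + 0.0167² + 0.1500² + 0.3500² + 0.2333² + 0.2000² = 0.002500 + 0.000279 + 0.022500 + 0.122500 + 0.054429 + 0.040000 = 0.242208
B_P1 = 1 / 0.242208 = 4.1287
Σp_P3ᵢ² = 0.1532² + 0.0270² + 0.0090² + 0.1351² + 0.6216² + 0.0541² = 0.023470 + 0.000729 + 0.000081 + 0.018252 + 0.386387 + 0.002927 = 0.431846
B_P3 = 1 / 0.431846 = 2.3156
Ranking by B (broadest → narrowest): population P1 (4.13) > population P2 (3.46) > population P3 (2.32)

population P1 > population P2 > population P3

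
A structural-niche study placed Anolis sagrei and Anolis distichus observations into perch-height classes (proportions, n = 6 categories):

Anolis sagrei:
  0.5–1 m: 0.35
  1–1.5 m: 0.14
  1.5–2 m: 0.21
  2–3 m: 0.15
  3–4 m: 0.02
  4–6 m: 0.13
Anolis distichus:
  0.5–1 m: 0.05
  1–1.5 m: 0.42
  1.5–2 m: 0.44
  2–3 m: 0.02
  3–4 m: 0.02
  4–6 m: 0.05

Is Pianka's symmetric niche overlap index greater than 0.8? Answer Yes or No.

No

Σ p₁ᵢp₂ᵢ = 0.0175 + 0.0588 + 0.0924 + 0.0030 + 0.0004 + 0.0065 = 0.1786
Σp_1ᵢ² = 0.35² + 0.14² + 0.21² + 0.15² + 0.02² + 0.13² = 0.1225 + 0.0196 + 0.0441 + 0.0225 + 0.0004 + 0.0169 = 0.2260
Σp_2ᵢ² = 0.05² + 0.42² + 0.44² + 0.02² + 0.02² + 0.05² = 0.0025 + 0.1764 + 0.1936 + 0.0004 + 0.0004 + 0.0025 = 0.3758
O = 0.1786 / √(0.2260 × 0.3758) = 0.1786 / 0.29143 = 0.6128
O = 0.6128 < 0.8 → No.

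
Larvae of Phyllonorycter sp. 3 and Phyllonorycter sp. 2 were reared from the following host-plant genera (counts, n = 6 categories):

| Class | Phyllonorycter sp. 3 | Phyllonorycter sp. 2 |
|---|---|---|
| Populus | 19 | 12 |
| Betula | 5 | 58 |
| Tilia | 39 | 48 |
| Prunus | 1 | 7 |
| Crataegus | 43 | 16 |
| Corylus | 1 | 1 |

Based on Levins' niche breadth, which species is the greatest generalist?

Phyllonorycter sp. 2

Proportions for Phyllonorycter sp. 3 (n=108): 19/108=0.1759, 5/108=0.0463, 39/108=0.3611, 1/108=0.0093, 43/108=0.3981, 1/108=0.0093
Proportions for Phyllonorycter sp. 2 (n=142): 12/142=0.0845, 58/142=0.4085, 48/142=0.3380, 7/142=0.0493, 16/142=0.1127, 1/142=0.0070
Σp_3ᵢ² = 0.1759² + 0.0463² + 0.3611² + 0.0093² + 0.3981² + 0.0093² = 0.030941 + 0.002144 + 0.130393 + 0.000086 + 0.158484 + 0.000086 = 0.322134
B_3 = 1 / 0.322134 = 3.1043
Σp_2ᵢ² = 0.0845² + 0.4085² + 0.3380² + 0.0493² + 0.1127² + 0.0070² = 0.007140 + 0.166872 + 0.114244 + 0.002430 + 0.012701 + 0.000049 = 0.303436
B_2 = 1 / 0.303436 = 3.2956
Highest B → broadest niche (most generalist): Phyllonorycter sp. 2 (B = 3.30).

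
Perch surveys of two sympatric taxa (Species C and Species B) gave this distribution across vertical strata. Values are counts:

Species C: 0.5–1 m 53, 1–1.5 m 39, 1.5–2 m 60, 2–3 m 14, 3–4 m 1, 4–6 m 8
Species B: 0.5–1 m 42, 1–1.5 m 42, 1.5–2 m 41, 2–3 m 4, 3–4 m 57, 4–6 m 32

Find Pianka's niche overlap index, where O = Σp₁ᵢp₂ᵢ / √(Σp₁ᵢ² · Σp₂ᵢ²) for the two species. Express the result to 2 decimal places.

Proportions for Species C (n=175): 53/175=0.3029, 39/175=0.2229, 60/175=0.3429, 14/175=0.0800, 1/175=0.0057, 8/175=0.0457
Proportions for Species B (n=218): 42/218=0.1927, 42/218=0.1927, 41/218=0.1881, 4/218=0.0183, 57/218=0.2615, 32/218=0.1468
Σ p₁ᵢp₂ᵢ = 0.058369 + 0.042953 + 0.064499 + 0.001464 + 0.001491 + 0.006709 = 0.175485
Σp_1ᵢ² = 0.3029² + 0.2229² + 0.3429² + 0.0800² + 0.0057² + 0.0457² = 0.091748 + 0.049684 + 0.117580 + 0.006400 + 0.000032 + 0.002088 = 0.267532
Σp_2ᵢ² = 0.1927² + 0.1927² + 0.1881² + 0.0183² + 0.2615² + 0.1468² = 0.037133 + 0.037133 + 0.035382 + 0.000335 + 0.068382 + 0.021550 = 0.199915
O = 0.175485 / √(0.267532 × 0.199915) = 0.175485 / 0.2312653 = 0.7588

0.76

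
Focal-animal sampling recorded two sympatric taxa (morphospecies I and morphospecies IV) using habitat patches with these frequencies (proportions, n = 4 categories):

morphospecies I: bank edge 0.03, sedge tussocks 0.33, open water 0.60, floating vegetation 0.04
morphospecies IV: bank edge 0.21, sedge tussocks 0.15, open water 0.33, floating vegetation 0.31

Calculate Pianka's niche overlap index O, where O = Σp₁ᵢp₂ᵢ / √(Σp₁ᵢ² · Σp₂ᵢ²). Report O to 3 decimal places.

0.744

Σ p₁ᵢp₂ᵢ = 0.0063 + 0.0495 + 0.1980 + 0.0124 = 0.2662
Σp_1ᵢ² = 0.03² + 0.33² + 0.60² + 0.04² = 0.0009 + 0.1089 + 0.3600 + 0.0016 = 0.4714
Σp_2ᵢ² = 0.21² + 0.15² + 0.33² + 0.31² = 0.0441 + 0.0225 + 0.1089 + 0.0961 = 0.2716
O = 0.2662 / √(0.4714 × 0.2716) = 0.2662 / 0.357816 = 0.74396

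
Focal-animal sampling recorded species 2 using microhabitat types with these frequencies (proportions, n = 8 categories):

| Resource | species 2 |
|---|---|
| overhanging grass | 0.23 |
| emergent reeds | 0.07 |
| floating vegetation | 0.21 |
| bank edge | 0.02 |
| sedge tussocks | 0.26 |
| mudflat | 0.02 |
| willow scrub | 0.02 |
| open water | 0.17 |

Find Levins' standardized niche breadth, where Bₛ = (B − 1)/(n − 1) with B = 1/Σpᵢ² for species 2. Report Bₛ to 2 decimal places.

Σpᵢ² = 0.23² + 0.07² + 0.21² + 0.02² + 0.26² + 0.02² + 0.02² + 0.17² = 0.0529 + 0.0049 + 0.0441 + 0.0004 + 0.0676 + 0.0004 + 0.0004 + 0.0289 = 0.1996
B = 1 / 0.1996 = 5.0100
Bₛ = (B − 1)/(n − 1) = (5.0100 − 1)/(8 − 1) = 4.0100/7 = 0.5729

0.57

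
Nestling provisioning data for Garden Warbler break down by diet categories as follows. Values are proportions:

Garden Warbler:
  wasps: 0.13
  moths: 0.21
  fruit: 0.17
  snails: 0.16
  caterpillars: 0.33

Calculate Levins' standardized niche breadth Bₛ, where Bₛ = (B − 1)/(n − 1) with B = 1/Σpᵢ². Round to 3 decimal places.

Σpᵢ² = 0.13² + 0.21² + 0.17² + 0.16² + 0.33² = 0.0169 + 0.0441 + 0.0289 + 0.0256 + 0.1089 = 0.2244
B = 1 / 0.2244 = 4.45633
Bₛ = (B − 1)/(n − 1) = (4.45633 − 1)/(5 − 1) = 3.45633/4 = 0.86408

0.864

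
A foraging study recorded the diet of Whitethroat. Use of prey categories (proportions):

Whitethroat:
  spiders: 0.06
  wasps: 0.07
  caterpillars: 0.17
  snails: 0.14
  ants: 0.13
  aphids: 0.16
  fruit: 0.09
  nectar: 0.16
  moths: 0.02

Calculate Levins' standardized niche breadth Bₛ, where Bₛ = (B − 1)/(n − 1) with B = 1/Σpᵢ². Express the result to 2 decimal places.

0.81

Σpᵢ² = 0.06² + 0.07² + 0.17² + 0.14² + 0.13² + 0.16² + 0.09² + 0.16² + 0.02² = 0.0036 + 0.0049 + 0.0289 + 0.0196 + 0.0169 + 0.0256 + 0.0081 + 0.0256 + 0.0004 = 0.1336
B = 1 / 0.1336 = 7.4850
Bₛ = (B − 1)/(n − 1) = (7.4850 − 1)/(9 − 1) = 6.4850/8 = 0.8106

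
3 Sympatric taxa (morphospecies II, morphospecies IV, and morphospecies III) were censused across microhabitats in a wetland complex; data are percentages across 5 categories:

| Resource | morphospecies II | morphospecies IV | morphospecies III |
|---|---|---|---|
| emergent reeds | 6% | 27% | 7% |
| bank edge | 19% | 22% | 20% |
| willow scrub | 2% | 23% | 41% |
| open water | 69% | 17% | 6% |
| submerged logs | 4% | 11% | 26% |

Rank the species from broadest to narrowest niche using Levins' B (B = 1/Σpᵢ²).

Convert percentages to proportions (divide by 100).
Σp_IIᵢ² = 0.06² + 0.19² + 0.02² + 0.69² + 0.04² = 0.0036 + 0.0361 + 0.0004 + 0.4761 + 0.0016 = 0.5178
B_II = 1 / 0.5178 = 1.9312
Σp_IVᵢ² = 0.27² + 0.22² + 0.23² + 0.17² + 0.11² = 0.0729 + 0.0484 + 0.0529 + 0.0289 + 0.0121 = 0.2152
B_IV = 1 / 0.2152 = 4.6468
Σp_IIIᵢ² = 0.07² + 0.20² + 0.41² + 0.06² + 0.26² = 0.0049 + 0.0400 + 0.1681 + 0.0036 + 0.0676 = 0.2842
B_III = 1 / 0.2842 = 3.5186
Ranking by B (broadest → narrowest): morphospecies IV (4.65) > morphospecies III (3.52) > morphospecies II (1.93)

morphospecies IV > morphospecies III > morphospecies II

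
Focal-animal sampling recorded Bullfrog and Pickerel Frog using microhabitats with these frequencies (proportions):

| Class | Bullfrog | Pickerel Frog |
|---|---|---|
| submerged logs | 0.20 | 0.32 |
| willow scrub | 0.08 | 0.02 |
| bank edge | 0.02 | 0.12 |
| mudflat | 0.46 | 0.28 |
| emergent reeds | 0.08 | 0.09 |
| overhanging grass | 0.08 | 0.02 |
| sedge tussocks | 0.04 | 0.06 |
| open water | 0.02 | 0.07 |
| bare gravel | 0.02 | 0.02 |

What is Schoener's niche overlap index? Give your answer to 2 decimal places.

0.70

Σ|p₁ᵢ − p₂ᵢ| = 0.12 + 0.06 + 0.10 + 0.18 + 0.01 + 0.06 + 0.02 + 0.05 + 0.00 = 0.60
D = 1 − ½ × 0.60 = 1 − 0.300 = 0.7000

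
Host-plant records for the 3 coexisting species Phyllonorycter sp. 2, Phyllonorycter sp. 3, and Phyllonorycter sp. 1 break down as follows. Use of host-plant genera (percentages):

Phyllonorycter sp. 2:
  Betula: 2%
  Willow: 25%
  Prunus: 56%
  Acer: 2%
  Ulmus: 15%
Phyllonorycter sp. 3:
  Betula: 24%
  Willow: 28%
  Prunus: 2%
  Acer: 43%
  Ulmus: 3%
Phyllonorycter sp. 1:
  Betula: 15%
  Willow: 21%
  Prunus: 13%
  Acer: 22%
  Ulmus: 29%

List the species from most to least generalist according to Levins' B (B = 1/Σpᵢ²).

Convert percentages to proportions (divide by 100).
Σp_2ᵢ² = 0.02² + 0.25² + 0.56² + 0.02² + 0.15² = 0.0004 + 0.0625 + 0.3136 + 0.0004 + 0.0225 = 0.3994
B_2 = 1 / 0.3994 = 2.5038
Σp_3ᵢ² = 0.24² + 0.28² + 0.02² + 0.43² + 0.03² = 0.0576 + 0.0784 + 0.0004 + 0.1849 + 0.0009 = 0.3222
B_3 = 1 / 0.3222 = 3.1037
Σp_1ᵢ² = 0.15² + 0.21² + 0.13² + 0.22² + 0.29² = 0.0225 + 0.0441 + 0.0169 + 0.0484 + 0.0841 = 0.2160
B_1 = 1 / 0.2160 = 4.6296
Ranking by B (broadest → narrowest): Phyllonorycter sp. 1 (4.63) > Phyllonorycter sp. 3 (3.10) > Phyllonorycter sp. 2 (2.50)

Phyllonorycter sp. 1 > Phyllonorycter sp. 3 > Phyllonorycter sp. 2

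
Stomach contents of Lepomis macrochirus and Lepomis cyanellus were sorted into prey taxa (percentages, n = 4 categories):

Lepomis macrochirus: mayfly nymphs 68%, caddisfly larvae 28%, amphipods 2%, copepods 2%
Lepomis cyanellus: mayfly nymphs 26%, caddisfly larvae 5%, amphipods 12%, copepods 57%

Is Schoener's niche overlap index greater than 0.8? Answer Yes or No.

No

Convert percentages to proportions (divide by 100).
Σ|p₁ᵢ − p₂ᵢ| = 0.42 + 0.23 + 0.10 + 0.55 = 1.30
D = 1 − ½ × 1.30 = 1 − 0.650 = 0.3500
D = 0.3500 < 0.8 → No.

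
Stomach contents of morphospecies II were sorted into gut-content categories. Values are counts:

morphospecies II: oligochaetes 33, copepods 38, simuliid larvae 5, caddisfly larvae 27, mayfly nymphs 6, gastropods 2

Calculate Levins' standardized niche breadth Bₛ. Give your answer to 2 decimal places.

Proportions for morphospecies II (n=111): 33/111=0.2973, 38/111=0.3423, 5/111=0.0450, 27/111=0.2432, 6/111=0.0541, 2/111=0.0180
Σpᵢ² = 0.2973² + 0.3423² + 0.0450² + 0.2432² + 0.0541² + 0.0180² = 0.088387 + 0.117169 + 0.002025 + 0.059146 + 0.002927 + 0.000324 = 0.269978
B = 1 / 0.269978 = 3.7040
Bₛ = (B − 1)/(n − 1) = (3.7040 − 1)/(6 − 1) = 2.7040/5 = 0.5408

0.54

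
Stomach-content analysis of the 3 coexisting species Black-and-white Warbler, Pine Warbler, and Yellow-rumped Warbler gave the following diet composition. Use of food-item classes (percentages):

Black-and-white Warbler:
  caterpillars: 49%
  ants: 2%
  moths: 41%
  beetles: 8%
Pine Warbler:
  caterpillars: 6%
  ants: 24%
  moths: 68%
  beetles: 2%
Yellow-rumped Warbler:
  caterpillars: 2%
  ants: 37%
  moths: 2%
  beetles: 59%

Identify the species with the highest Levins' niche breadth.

Black-and-white Warbler

Convert percentages to proportions (divide by 100).
Σp_Blacᵢ² = 0.49² + 0.02² + 0.41² + 0.08² = 0.2401 + 0.0004 + 0.1681 + 0.0064 = 0.4150
B_Blac = 1 / 0.4150 = 2.4096
Σp_Pineᵢ² = 0.06² + 0.24² + 0.68² + 0.02² = 0.0036 + 0.0576 + 0.4624 + 0.0004 = 0.5240
B_Pine = 1 / 0.5240 = 1.9084
Σp_Yellᵢ² = 0.02² + 0.37² + 0.02² + 0.59² = 0.0004 + 0.1369 + 0.0004 + 0.3481 = 0.4858
B_Yell = 1 / 0.4858 = 2.0585
Highest B → broadest niche (most generalist): Black-and-white Warbler (B = 2.41).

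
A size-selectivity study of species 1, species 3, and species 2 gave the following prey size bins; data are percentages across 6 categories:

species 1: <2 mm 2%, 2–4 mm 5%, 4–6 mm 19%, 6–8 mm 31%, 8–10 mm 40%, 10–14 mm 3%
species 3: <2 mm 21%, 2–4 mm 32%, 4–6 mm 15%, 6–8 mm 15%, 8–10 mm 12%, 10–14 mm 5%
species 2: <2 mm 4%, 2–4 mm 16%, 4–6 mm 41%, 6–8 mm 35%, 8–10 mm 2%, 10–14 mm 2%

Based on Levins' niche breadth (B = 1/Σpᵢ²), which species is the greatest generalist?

species 3

Convert percentages to proportions (divide by 100).
Σp_1ᵢ² = 0.02² + 0.05² + 0.19² + 0.31² + 0.40² + 0.03² = 0.0004 + 0.0025 + 0.0361 + 0.0961 + 0.1600 + 0.0009 = 0.2960
B_1 = 1 / 0.2960 = 3.3784
Σp_3ᵢ² = 0.21² + 0.32² + 0.15² + 0.15² + 0.12² + 0.05² = 0.0441 + 0.1024 + 0.0225 + 0.0225 + 0.0144 + 0.0025 = 0.2084
B_3 = 1 / 0.2084 = 4.7985
Σp_2ᵢ² = 0.04² + 0.16² + 0.41² + 0.35² + 0.02² + 0.02² = 0.0016 + 0.0256 + 0.1681 + 0.1225 + 0.0004 + 0.0004 = 0.3186
B_2 = 1 / 0.3186 = 3.1387
Highest B → broadest niche (most generalist): species 3 (B = 4.80).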